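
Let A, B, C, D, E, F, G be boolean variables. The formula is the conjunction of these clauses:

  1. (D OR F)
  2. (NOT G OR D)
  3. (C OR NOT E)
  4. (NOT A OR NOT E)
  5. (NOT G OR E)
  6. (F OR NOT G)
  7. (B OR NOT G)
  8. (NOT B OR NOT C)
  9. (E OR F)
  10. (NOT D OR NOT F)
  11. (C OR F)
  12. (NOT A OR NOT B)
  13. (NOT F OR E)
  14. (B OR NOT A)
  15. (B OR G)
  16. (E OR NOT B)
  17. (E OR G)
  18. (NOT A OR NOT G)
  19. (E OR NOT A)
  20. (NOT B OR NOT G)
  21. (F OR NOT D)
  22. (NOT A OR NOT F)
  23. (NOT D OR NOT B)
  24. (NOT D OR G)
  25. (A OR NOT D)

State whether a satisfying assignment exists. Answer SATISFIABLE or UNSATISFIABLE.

UNSATISFIABLE

G = True:
  propagation gives D=True, E=True, C=True, A=False; an empty clause results — contradiction.
G = False:
  propagation gives B=True, C=False, E=False; an empty clause results — contradiction.
Every branch closes, so no satisfying assignment exists.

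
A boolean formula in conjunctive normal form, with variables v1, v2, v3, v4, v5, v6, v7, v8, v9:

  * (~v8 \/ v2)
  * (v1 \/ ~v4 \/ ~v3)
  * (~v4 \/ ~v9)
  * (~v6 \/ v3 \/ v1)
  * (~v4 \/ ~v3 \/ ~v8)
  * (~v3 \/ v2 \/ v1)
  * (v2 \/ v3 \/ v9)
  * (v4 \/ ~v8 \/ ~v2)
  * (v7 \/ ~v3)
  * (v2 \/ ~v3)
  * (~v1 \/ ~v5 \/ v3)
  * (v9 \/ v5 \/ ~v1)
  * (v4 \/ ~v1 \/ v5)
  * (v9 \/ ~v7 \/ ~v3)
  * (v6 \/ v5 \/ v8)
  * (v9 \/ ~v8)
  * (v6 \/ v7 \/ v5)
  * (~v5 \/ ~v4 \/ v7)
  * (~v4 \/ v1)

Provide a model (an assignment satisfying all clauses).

v1=F, v2=T, v3=T, v4=F, v5=T, v6=T, v7=T, v8=F, v9=T

Branch on v1: take v1 = False.
  then v4 is forced to False.
For the remaining variables, v2 = True, v3 = True, v5 = True, v6 = True, v7 = True, v8 = False, v9 = True works.
Every clause has at least one true literal under this assignment.
Check each clause:
  1. (v2 \/ ~v8) — ~v8 is true.
  2. (~v4 \/ ~v3 \/ v1) — ~v4 is true.
  3. (~v9 \/ ~v4) — ~v4 is true.
  4. (v3 \/ v1 \/ ~v6) — v3 is true.
  5. (~v4 \/ ~v8 \/ ~v3) — ~v8 is true.
  6. (v1 \/ v2 \/ ~v3) — v2 is true.
  7. (v9 \/ v3 \/ v2) — v9 is true.
  8. (~v2 \/ v4 \/ ~v8) — ~v8 is true.
  9. (~v3 \/ v7) — v7 is true.
  10. (~v3 \/ v2) — v2 is true.
  11. (~v1 \/ v3 \/ ~v5) — v3 is true.
  12. (~v1 \/ v9 \/ v5) — v9 is true.
  13. (~v1 \/ v4 \/ v5) — v5 is true.
  14. (~v7 \/ ~v3 \/ v9) — v9 is true.
  15. (v5 \/ v6 \/ v8) — v5 is true.
  16. (~v8 \/ v9) — ~v8 is true.
  17. (v7 \/ v6 \/ v5) — v5 is true.
  18. (v7 \/ ~v5 \/ ~v4) — ~v4 is true.
  19. (v1 \/ ~v4) — ~v4 is true.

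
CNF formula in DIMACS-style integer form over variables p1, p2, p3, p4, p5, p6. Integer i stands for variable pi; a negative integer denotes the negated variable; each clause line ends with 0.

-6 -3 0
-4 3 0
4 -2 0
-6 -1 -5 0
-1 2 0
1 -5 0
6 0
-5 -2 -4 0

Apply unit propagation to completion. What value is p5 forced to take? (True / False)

(p6) stands alone — p6 = True.
(~p3 | ~p6) with p6 = True leaves only ~p3, so p3 = False.
(~p4 | p3): since p3 = False, the clause reduces to (~p4). p4 = False.
In (~p2 | p4), p4 is now false; ~p2 must hold, so p2 = False.
(~p1 | p2) with p2 = False leaves only ~p1, so p1 = False.
(~p5 | p1): since p1 = False, the clause reduces to (~p5). p5 = False.

False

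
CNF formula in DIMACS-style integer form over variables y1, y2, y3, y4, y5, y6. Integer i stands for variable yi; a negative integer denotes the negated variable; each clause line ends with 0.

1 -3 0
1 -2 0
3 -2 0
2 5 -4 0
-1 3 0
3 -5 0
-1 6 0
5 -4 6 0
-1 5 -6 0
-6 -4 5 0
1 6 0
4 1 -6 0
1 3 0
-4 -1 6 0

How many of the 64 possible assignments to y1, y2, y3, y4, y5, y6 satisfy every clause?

4

Satisfying assignments:
  y1=1 y2=0 y3=1 y4=0 y5=1 y6=1
  y1=1 y2=0 y3=1 y4=1 y5=1 y6=1
  y1=1 y2=1 y3=1 y4=0 y5=1 y6=1
  y1=1 y2=1 y3=1 y4=1 y5=1 y6=1
That's 4 in total.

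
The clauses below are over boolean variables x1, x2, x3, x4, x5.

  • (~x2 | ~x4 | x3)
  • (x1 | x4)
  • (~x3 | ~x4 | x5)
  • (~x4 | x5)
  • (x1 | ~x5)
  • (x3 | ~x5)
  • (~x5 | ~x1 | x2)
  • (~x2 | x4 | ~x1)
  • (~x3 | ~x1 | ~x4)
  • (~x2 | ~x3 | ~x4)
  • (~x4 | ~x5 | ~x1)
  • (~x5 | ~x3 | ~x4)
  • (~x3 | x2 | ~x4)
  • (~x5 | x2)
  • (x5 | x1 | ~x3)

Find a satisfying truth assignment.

Branch on x1: take x1 = True.
Try x2 = False.
  then x5 is forced to False.
  then x4 is forced to False.
x3 is now unconstrained; take x3 = True.
Every clause has at least one true literal under this assignment.
Check each clause:
  1. (~x4 | ~x2 | x3) — x3 is true.
  2. (x4 | x1) — x1 is true.
  3. (~x4 | ~x3 | x5) — ~x4 is true.
  4. (x5 | ~x4) — ~x4 is true.
  5. (x1 | ~x5) — x1 is true.
  6. (x3 | ~x5) — x3 is true.
  7. (x2 | ~x1 | ~x5) — ~x5 is true.
  8. (~x1 | ~x2 | x4) — ~x2 is true.
  9. (~x3 | ~x1 | ~x4) — ~x4 is true.
  10. (~x2 | ~x3 | ~x4) — ~x4 is true.
  11. (~x5 | ~x4 | ~x1) — ~x5 is true.
  12. (~x3 | ~x5 | ~x4) — ~x5 is true.
  13. (~x4 | x2 | ~x3) — ~x4 is true.
  14. (x2 | ~x5) — ~x5 is true.
  15. (x1 | x5 | ~x3) — x1 is true.

x1=1  x2=0  x3=1  x4=0  x5=0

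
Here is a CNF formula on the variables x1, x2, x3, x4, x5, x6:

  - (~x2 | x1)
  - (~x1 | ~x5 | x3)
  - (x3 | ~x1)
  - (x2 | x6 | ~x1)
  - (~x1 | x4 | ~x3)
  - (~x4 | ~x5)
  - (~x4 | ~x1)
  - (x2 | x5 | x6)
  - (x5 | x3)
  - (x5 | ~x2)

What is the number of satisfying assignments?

6

The models are:
  x1=0 x2=0 x3=0 x4=0 x5=1 x6=0
  x1=0 x2=0 x3=0 x4=0 x5=1 x6=1
  x1=0 x2=0 x3=1 x4=0 x5=0 x6=1
  x1=0 x2=0 x3=1 x4=0 x5=1 x6=0
  x1=0 x2=0 x3=1 x4=0 x5=1 x6=1
  x1=0 x2=0 x3=1 x4=1 x5=0 x6=1
That's 6 in total.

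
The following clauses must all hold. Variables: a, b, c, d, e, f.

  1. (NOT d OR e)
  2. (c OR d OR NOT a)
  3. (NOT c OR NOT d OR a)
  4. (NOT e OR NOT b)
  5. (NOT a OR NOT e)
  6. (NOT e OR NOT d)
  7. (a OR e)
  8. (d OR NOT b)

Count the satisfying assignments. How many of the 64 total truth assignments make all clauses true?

The models are:
  a=0 b=0 c=0 d=0 e=1 f=0
  a=0 b=0 c=0 d=0 e=1 f=1
  a=0 b=0 c=1 d=0 e=1 f=0
  a=0 b=0 c=1 d=0 e=1 f=1
  a=1 b=0 c=1 d=0 e=0 f=0
  a=1 b=0 c=1 d=0 e=0 f=1
That's 6 in total.

6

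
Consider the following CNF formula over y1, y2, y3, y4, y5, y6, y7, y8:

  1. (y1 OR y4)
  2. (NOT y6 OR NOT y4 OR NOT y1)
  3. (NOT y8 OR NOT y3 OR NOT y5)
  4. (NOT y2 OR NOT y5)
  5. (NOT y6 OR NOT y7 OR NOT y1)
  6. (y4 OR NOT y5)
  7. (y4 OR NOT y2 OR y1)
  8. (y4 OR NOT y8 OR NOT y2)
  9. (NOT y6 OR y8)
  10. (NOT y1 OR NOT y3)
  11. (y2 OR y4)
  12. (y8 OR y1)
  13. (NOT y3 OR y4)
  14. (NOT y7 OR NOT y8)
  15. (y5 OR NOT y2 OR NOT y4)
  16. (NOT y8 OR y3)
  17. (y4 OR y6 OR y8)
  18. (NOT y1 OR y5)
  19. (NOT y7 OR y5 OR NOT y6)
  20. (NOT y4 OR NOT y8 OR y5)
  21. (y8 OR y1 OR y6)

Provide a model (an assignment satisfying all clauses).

y1=1  y2=0  y3=0  y4=1  y5=1  y6=0  y7=1  y8=0

Try y1 = True.
  then y3 is forced to False.
  then y8 is forced to False.
  then y6 is forced to False.
  then y4 is forced to True.
  then y5 is forced to True.
  then y2 is forced to False.
y7 is now unconstrained; take y7 = True.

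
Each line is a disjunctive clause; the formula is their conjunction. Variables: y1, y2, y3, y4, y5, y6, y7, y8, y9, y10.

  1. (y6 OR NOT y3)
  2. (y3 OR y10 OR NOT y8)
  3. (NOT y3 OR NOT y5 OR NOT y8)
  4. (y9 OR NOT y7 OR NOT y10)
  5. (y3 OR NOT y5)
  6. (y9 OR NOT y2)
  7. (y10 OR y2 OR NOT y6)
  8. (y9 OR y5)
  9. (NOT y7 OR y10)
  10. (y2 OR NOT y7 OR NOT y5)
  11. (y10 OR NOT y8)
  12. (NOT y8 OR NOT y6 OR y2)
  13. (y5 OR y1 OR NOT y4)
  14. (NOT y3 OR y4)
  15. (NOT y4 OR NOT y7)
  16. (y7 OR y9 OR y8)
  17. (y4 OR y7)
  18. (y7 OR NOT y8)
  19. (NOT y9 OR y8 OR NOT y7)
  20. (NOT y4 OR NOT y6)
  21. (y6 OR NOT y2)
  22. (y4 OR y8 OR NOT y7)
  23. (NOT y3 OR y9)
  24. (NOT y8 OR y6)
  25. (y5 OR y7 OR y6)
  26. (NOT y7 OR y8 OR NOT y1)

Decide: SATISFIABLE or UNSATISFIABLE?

Branch on y1: take y1 = False.
Try y2 = True.
  then y9 is forced to True.
  then y6 is forced to True.
  then y4 is forced to False.
  then y3 is forced to False.
  then y5 is forced to False.
  then y7 is forced to True.
  then y10 is forced to True.
  then y8 is forced to True.
So y1=0, y2=1, y3=0, y4=0, y5=0, y6=1, y7=1, y8=1, y9=1, y10=1 is a satisfying assignment.

SATISFIABLE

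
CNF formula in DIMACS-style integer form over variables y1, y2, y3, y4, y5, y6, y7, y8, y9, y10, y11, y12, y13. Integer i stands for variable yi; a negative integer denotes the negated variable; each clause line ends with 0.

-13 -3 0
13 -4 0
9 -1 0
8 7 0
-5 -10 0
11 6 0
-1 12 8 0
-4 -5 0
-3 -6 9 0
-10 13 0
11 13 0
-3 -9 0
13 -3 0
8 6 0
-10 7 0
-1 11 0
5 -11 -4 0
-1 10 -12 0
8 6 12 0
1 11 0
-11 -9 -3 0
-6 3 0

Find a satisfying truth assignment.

y1=F, y2=F, y3=F, y4=F, y5=F, y6=F, y7=T, y8=T, y9=T, y10=F, y11=T, y12=F, y13=F

Check each clause:
  1. (NOT y13 OR NOT y3) — NOT y13 is true.
  2. (NOT y4 OR y13) — NOT y4 is true.
  3. (NOT y1 OR y9) — y9 is true.
  4. (y8 OR y7) — y8 is true.
  5. (NOT y10 OR NOT y5) — NOT y5 is true.
  6. (y11 OR y6) — y11 is true.
  7. (y12 OR y8 OR NOT y1) — y8 is true.
  8. (NOT y5 OR NOT y4) — NOT y5 is true.
  9. (NOT y6 OR NOT y3 OR y9) — y9 is true.
  10. (y13 OR NOT y10) — NOT y10 is true.
  11. (y13 OR y11) — y11 is true.
  12. (NOT y3 OR NOT y9) — NOT y3 is true.
  13. (NOT y3 OR y13) — NOT y3 is true.
  14. (y8 OR y6) — y8 is true.
  15. (y7 OR NOT y10) — NOT y10 is true.
  16. (NOT y1 OR y11) — y11 is true.
  17. (NOT y4 OR y5 OR NOT y11) — NOT y4 is true.
  18. (NOT y12 OR NOT y1 OR y10) — NOT y12 is true.
  19. (y8 OR y12 OR y6) — y8 is true.
  20. (y11 OR y1) — y11 is true.
  21. (NOT y11 OR NOT y9 OR NOT y3) — NOT y3 is true.
  22. (NOT y6 OR y3) — NOT y6 is true.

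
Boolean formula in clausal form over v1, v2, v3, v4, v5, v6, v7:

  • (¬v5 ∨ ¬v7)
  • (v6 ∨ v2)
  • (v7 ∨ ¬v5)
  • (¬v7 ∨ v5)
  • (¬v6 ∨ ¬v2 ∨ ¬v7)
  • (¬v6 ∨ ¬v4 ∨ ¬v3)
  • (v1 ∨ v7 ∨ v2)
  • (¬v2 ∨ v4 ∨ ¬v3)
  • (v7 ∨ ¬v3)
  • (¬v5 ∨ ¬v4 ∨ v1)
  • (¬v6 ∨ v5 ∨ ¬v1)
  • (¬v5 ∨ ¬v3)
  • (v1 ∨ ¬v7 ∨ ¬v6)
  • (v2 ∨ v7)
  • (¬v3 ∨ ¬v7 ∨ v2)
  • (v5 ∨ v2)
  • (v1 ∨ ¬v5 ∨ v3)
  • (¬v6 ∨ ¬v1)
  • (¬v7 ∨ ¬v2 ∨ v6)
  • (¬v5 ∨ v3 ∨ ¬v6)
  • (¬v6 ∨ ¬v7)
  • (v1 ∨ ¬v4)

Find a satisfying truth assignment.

v1=T, v2=T, v3=F, v4=F, v5=F, v6=F, v7=F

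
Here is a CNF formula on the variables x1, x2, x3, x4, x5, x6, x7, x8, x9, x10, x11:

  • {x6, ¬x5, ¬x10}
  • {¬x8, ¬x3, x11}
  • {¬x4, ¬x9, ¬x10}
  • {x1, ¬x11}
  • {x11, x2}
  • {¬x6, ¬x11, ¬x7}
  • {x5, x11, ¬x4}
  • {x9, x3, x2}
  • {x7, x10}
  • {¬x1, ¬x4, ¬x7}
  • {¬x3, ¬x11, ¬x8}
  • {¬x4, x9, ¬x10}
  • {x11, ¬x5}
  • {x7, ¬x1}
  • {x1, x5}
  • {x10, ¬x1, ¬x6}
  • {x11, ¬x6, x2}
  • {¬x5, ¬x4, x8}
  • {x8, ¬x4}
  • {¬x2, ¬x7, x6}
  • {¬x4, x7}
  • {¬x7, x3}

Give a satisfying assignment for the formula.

x1=T  x2=F  x3=T  x4=F  x5=F  x6=F  x7=T  x8=F  x9=F  x10=T  x11=T

Check each clause:
  1. {¬x5, ¬x10, x6} — ¬x5 is true.
  2. {¬x3, ¬x8, x11} — ¬x8 is true.
  3. {¬x10, ¬x9, ¬x4} — ¬x4 is true.
  4. {¬x11, x1} — x1 is true.
  5. {x2, x11} — x11 is true.
  6. {¬x11, ¬x7, ¬x6} — ¬x6 is true.
  7. {x11, ¬x4, x5} — x11 is true.
  8. {x3, x2, x9} — x3 is true.
  9. {x7, x10} — x10 is true.
  10. {¬x4, ¬x1, ¬x7} — ¬x4 is true.
  11. {¬x8, ¬x11, ¬x3} — ¬x8 is true.
  12. {¬x4, ¬x10, x9} — ¬x4 is true.
  13. {¬x5, x11} — x11 is true.
  14. {x7, ¬x1} — x7 is true.
  15. {x5, x1} — x1 is true.
  16. {¬x1, ¬x6, x10} — x10 is true.
  17. {x11, ¬x6, x2} — ¬x6 is true.
  18. {¬x4, x8, ¬x5} — ¬x5 is true.
  19. {x8, ¬x4} — ¬x4 is true.
  20. {¬x7, ¬x2, x6} — ¬x2 is true.
  21. {¬x4, x7} — ¬x4 is true.
  22. {¬x7, x3} — x3 is true.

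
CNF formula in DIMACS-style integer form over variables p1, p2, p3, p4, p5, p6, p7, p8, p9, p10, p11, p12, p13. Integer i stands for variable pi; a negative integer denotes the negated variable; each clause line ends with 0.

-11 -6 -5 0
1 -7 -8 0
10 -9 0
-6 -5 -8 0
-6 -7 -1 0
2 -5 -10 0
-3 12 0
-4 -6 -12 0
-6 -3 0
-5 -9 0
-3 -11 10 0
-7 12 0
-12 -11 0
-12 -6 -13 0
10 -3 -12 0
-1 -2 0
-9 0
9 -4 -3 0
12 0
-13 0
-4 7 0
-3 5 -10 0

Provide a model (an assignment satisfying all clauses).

p1 = False, p2 = True, p3 = False, p4 = False, p5 = True, p6 = False, p7 = True, p8 = False, p9 = False, p10 = False, p11 = False, p12 = True, p13 = False

Check each clause:
  1. (NOT p11 OR NOT p5 OR NOT p6) — NOT p6 is true.
  2. (NOT p8 OR p1 OR NOT p7) — NOT p8 is true.
  3. (NOT p9 OR p10) — NOT p9 is true.
  4. (NOT p5 OR NOT p8 OR NOT p6) — NOT p8 is true.
  5. (NOT p1 OR NOT p7 OR NOT p6) — NOT p6 is true.
  6. (p2 OR NOT p10 OR NOT p5) — p2 is true.
  7. (NOT p3 OR p12) — p12 is true.
  8. (NOT p6 OR NOT p4 OR NOT p12) — NOT p6 is true.
  9. (NOT p3 OR NOT p6) — NOT p6 is true.
  10. (NOT p9 OR NOT p5) — NOT p9 is true.
  11. (p10 OR NOT p11 OR NOT p3) — NOT p3 is true.
  12. (p12 OR NOT p7) — p12 is true.
  13. (NOT p11 OR NOT p12) — NOT p11 is true.
  14. (NOT p12 OR NOT p6 OR NOT p13) — NOT p6 is true.
  15. (NOT p3 OR NOT p12 OR p10) — NOT p3 is true.
  16. (NOT p2 OR NOT p1) — NOT p1 is true.
  17. (NOT p9) — NOT p9 is true.
  18. (NOT p3 OR p9 OR NOT p4) — NOT p4 is true.
  19. (p12) — p12 is true.
  20. (NOT p13) — NOT p13 is true.
  21. (p7 OR NOT p4) — NOT p4 is true.
  22. (NOT p10 OR NOT p3 OR p5) — NOT p3 is true.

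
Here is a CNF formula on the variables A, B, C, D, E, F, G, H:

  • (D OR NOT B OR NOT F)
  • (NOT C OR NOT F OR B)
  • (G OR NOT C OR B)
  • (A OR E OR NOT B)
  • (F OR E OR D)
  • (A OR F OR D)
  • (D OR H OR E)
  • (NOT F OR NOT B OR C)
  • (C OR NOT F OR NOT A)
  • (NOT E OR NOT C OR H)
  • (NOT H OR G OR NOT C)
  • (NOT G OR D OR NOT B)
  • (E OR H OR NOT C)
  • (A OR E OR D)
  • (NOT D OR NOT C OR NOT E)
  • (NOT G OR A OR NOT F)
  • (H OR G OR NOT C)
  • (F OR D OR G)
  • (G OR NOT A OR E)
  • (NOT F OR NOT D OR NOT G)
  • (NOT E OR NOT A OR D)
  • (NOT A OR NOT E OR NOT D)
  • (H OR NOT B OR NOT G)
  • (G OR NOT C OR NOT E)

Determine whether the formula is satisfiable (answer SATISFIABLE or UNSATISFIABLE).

SATISFIABLE

Set A = False and propagate.
The remaining clauses are satisfied by B = False, C = False, D = True, E = False, F = True, G = False, H = True.
Every clause has at least one true literal under this assignment.
So A=F  B=F  C=F  D=T  E=F  F=T  G=F  H=T is a satisfying assignment.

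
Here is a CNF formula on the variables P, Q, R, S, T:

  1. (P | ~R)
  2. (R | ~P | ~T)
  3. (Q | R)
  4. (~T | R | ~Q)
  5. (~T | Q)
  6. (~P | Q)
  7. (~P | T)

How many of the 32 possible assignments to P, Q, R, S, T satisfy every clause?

4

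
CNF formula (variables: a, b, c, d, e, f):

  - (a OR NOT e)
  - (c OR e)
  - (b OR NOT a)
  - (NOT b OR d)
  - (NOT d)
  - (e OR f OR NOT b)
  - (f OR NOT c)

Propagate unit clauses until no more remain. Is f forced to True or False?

True

Unit clause (NOT d) sets d = False.
In (NOT b OR d), d is now false; NOT b must hold, so b = False.
(NOT a OR b) with b = False leaves only NOT a, so a = False.
(a OR NOT e) with a = False leaves only NOT e, so e = False.
(c OR e): since e = False, the clause reduces to (c). c = True.
(NOT c OR f): since c = True, the clause reduces to (f). f = True.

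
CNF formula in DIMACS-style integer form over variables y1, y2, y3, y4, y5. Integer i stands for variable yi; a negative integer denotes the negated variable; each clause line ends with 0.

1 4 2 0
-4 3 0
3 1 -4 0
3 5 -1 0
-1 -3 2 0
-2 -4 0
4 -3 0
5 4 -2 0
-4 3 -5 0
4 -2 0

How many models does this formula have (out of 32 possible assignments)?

3

The models are:
  y1=F y2=F y3=T y4=T y5=F
  y1=F y2=F y3=T y4=T y5=T
  y1=T y2=F y3=F y4=F y5=T
That's 3 in total.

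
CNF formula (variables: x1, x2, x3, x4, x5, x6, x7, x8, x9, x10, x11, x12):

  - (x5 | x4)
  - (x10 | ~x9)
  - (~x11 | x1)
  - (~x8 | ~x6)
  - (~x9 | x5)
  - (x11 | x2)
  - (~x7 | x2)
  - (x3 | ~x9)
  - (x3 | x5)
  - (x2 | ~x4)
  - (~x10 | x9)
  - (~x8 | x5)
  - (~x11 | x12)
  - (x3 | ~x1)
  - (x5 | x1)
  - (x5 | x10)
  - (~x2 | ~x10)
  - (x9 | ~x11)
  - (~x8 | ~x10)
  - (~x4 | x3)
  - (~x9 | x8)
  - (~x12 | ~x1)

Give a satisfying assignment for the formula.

x1 = F, x2 = T, x3 = T, x4 = T, x5 = T, x6 = F, x7 = T, x8 = T, x9 = F, x10 = F, x11 = F, x12 = T

Pure literal: x3 appears only positively; assign x3 = True.
x5 occurs only positively in the remaining clauses — set x5 = True.
Try x1 = False.
  then x11 is forced to False.
  then x2 is forced to True.
  then x10 is forced to False.
  then x9 is forced to False.
For the remaining variables, x4 = True, x6 = False, x7 = True, x8 = True, x12 = True works.
Every clause has at least one true literal under this assignment.
Check each clause:
  1. (x5 | x4) — x4 is true.
  2. (x10 | ~x9) — ~x9 is true.
  3. (x1 | ~x11) — ~x11 is true.
  4. (~x6 | ~x8) — ~x6 is true.
  5. (~x9 | x5) — x5 is true.
  6. (x11 | x2) — x2 is true.
  7. (~x7 | x2) — x2 is true.
  8. (x3 | ~x9) — x3 is true.
  9. (x5 | x3) — x3 is true.
  10. (~x4 | x2) — x2 is true.
  11. (~x10 | x9) — ~x10 is true.
  12. (x5 | ~x8) — x5 is true.
  13. (~x11 | x12) — x12 is true.
  14. (~x1 | x3) — x3 is true.
  15. (x1 | x5) — x5 is true.
  16. (x5 | x10) — x5 is true.
  17. (~x10 | ~x2) — ~x10 is true.
  18. (x9 | ~x11) — ~x11 is true.
  19. (~x8 | ~x10) — ~x10 is true.
  20. (x3 | ~x4) — x3 is true.
  21. (~x9 | x8) — x8 is true.
  22. (~x1 | ~x12) — ~x1 is true.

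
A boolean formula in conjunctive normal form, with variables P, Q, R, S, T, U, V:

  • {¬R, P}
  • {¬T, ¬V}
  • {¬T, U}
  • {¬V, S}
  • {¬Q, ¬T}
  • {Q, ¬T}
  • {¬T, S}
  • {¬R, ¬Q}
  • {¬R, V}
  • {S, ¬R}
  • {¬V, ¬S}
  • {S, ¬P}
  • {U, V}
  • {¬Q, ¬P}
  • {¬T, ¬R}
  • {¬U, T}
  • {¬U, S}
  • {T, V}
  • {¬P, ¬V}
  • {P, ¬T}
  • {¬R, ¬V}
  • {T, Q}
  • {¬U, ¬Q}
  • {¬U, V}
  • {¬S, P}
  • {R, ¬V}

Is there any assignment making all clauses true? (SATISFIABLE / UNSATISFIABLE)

UNSATISFIABLE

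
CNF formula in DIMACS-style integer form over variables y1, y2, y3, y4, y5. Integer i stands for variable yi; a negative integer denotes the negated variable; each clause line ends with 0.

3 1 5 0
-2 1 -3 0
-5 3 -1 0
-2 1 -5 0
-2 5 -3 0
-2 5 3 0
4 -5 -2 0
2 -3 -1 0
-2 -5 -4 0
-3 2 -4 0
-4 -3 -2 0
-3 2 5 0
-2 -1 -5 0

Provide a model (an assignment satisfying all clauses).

Try y1 = False.
Set y2 = False and propagate.
Set y3 = False and propagate.
  then y5 is forced to True.
y4 is now unconstrained; take y4 = False.

y1=0, y2=0, y3=0, y4=0, y5=1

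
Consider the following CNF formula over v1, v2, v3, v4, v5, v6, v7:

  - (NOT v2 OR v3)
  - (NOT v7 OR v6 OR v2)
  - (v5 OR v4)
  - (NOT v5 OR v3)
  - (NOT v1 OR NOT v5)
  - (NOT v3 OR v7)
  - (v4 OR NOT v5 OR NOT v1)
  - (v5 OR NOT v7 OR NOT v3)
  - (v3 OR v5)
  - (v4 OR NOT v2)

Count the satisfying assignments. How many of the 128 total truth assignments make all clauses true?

4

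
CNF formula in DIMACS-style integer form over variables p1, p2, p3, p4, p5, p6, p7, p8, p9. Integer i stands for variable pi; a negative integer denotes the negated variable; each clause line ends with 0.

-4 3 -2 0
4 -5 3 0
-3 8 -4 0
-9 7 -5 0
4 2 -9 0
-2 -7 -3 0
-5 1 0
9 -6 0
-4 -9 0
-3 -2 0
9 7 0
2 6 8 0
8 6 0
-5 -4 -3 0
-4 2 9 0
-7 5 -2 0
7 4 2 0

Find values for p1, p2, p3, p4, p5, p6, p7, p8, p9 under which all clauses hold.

p1 = T, p2 = F, p3 = F, p4 = F, p5 = F, p6 = F, p7 = T, p8 = T, p9 = F

p1 occurs only positively in the remaining clauses — set p1 = True.
Pure literal: p8 appears only positively; assign p8 = True.
Set p2 = False and propagate.
Set p3 = False and propagate.
Branch on p4: take p4 = False.
  then p5 is forced to False.
  then p9 is forced to False.
  then p6 is forced to False.
  then p7 is forced to True.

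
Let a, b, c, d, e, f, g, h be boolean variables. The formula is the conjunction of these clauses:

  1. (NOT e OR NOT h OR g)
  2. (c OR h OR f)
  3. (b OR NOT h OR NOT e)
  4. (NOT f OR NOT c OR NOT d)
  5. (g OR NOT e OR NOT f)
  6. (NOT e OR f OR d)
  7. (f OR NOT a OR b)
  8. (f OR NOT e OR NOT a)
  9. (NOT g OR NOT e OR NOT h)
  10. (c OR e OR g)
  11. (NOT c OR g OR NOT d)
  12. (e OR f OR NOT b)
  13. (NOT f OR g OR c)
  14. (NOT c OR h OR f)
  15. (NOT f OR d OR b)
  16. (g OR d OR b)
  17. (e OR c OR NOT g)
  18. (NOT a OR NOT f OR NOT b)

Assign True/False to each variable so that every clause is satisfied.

a = False, b = False, c = True, d = True, e = False, f = False, g = True, h = True

Pure literal: a appears only negated; assign a = False.
Branch on b: take b = False.
Try c = True.
Set d = True and propagate.
  then f is forced to False.
  then g is forced to True.
  then h is forced to True.
  then e is forced to False.
Every clause has at least one true literal under this assignment.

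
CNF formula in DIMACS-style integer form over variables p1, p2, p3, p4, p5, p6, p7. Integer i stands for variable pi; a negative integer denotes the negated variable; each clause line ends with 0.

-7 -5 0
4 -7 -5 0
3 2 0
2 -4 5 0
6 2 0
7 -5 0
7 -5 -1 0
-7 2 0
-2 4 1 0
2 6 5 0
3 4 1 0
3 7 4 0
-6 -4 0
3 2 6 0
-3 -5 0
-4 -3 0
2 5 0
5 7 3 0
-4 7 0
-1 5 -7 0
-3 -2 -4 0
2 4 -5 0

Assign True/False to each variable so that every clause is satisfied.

p1 = 1  p2 = 1  p3 = 1  p4 = 0  p5 = 0  p6 = 0  p7 = 0

Check each clause:
  1. {¬p5, ¬p7} — ¬p7 is true.
  2. {p4, ¬p5, ¬p7} — ¬p7 is true.
  3. {p2, p3} — p2 is true.
  4. {p5, p2, ¬p4} — p2 is true.
  5. {p6, p2} — p2 is true.
  6. {p7, ¬p5} — ¬p5 is true.
  7. {¬p5, ¬p1, p7} — ¬p5 is true.
  8. {p2, ¬p7} — ¬p7 is true.
  9. {p4, ¬p2, p1} — p1 is true.
  10. {p6, p2, p5} — p2 is true.
  11. {p4, p1, p3} — p1 is true.
  12. {p7, p3, p4} — p3 is true.
  13. {¬p4, ¬p6} — ¬p6 is true.
  14. {p6, p2, p3} — p2 is true.
  15. {¬p3, ¬p5} — ¬p5 is true.
  16. {¬p4, ¬p3} — ¬p4 is true.
  17. {p5, p2} — p2 is true.
  18. {p5, p3, p7} — p3 is true.
  19. {¬p4, p7} — ¬p4 is true.
  20. {¬p7, ¬p1, p5} — ¬p7 is true.
  21. {¬p2, ¬p3, ¬p4} — ¬p4 is true.
  22. {p2, ¬p5, p4} — p2 is true.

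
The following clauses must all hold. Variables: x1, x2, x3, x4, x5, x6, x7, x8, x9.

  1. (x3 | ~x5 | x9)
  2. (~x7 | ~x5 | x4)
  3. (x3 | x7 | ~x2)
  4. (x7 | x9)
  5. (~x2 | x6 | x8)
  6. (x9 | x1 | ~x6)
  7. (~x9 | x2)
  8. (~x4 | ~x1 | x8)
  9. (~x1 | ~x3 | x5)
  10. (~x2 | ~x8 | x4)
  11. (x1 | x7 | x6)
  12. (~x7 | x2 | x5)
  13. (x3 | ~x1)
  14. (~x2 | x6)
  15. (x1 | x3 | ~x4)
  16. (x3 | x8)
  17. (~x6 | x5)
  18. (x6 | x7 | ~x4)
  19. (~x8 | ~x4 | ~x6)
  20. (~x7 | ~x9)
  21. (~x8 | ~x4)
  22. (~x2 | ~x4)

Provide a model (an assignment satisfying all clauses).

x1=0, x2=0, x3=1, x4=1, x5=1, x6=0, x7=1, x8=0, x9=0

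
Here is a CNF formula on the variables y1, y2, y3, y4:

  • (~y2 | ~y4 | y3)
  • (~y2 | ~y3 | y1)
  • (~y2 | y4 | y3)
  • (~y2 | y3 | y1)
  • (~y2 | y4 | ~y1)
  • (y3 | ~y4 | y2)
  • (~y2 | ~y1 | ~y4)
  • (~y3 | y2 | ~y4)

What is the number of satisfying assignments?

Satisfying assignments:
  y1=0 y2=0 y3=0 y4=0
  y1=0 y2=0 y3=1 y4=0
  y1=1 y2=0 y3=0 y4=0
  y1=1 y2=0 y3=1 y4=0
That's 4 in total.

4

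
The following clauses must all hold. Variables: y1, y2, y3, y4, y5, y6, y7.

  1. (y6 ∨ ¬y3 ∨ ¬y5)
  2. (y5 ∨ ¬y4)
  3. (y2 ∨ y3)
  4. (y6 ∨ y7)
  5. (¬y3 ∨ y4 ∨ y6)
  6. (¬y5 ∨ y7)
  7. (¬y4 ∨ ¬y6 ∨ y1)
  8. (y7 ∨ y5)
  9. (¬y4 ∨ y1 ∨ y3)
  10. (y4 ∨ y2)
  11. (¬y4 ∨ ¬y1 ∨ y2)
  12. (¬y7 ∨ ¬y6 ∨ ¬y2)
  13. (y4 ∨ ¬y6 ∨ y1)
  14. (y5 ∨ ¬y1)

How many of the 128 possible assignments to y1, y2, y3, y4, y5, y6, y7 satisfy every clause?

The models are:
  y1=F y2=T y3=F y4=F y5=F y6=F y7=T
  y1=F y2=T y3=F y4=F y5=T y6=F y7=T
  y1=T y2=T y3=F y4=F y5=T y6=F y7=T
  y1=T y2=T y3=F y4=T y5=T y6=F y7=T
That's 4 in total.

4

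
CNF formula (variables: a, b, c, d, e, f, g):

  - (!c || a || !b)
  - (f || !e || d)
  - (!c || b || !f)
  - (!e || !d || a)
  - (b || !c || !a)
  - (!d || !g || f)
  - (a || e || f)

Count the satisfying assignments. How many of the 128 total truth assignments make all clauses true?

48

Split on a, then f.
  a=1, f=1: d, e, g free; 3 ways for (b,c) × 2^3 = 24.
  a=1, f=0: 12 of the 32 assignments to (b,c,d,e,g) work.
  a=0, f=1: b, g free; 3 ways for (c,d,e) × 2^2 = 12.
  a=0, f=0: a clause becomes empty — 0.
Total: 24 + 12 + 12 + 0 = 48.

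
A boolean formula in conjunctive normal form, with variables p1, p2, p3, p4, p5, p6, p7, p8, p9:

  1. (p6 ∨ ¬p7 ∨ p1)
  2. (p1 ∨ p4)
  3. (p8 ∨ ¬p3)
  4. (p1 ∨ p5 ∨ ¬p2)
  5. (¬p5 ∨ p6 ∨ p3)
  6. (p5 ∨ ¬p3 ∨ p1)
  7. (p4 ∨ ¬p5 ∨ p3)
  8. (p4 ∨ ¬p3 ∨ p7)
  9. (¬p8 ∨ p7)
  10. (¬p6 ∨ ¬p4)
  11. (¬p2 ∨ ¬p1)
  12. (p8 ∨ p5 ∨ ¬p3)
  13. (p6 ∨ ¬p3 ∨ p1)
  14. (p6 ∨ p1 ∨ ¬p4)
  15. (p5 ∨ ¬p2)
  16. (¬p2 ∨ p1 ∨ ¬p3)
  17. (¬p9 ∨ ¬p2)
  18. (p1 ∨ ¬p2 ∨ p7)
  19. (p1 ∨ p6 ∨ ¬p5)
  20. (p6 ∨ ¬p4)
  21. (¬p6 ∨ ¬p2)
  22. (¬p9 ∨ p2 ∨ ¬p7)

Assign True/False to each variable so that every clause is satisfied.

p1=True  p2=False  p3=False  p4=False  p5=False  p6=True  p7=True  p8=True  p9=False

Check each clause:
  1. (p1 ∨ p6 ∨ ¬p7) — p1 is true.
  2. (p4 ∨ p1) — p1 is true.
  3. (¬p3 ∨ p8) — p8 is true.
  4. (p5 ∨ p1 ∨ ¬p2) — p1 is true.
  5. (p6 ∨ ¬p5 ∨ p3) — ¬p5 is true.
  6. (p5 ∨ p1 ∨ ¬p3) — p1 is true.
  7. (¬p5 ∨ p3 ∨ p4) — ¬p5 is true.
  8. (p4 ∨ p7 ∨ ¬p3) — ¬p3 is true.
  9. (¬p8 ∨ p7) — p7 is true.
  10. (¬p4 ∨ ¬p6) — ¬p4 is true.
  11. (¬p2 ∨ ¬p1) — ¬p2 is true.
  12. (p8 ∨ p5 ∨ ¬p3) — p8 is true.
  13. (p6 ∨ p1 ∨ ¬p3) — p1 is true.
  14. (p1 ∨ p6 ∨ ¬p4) — p1 is true.
  15. (¬p2 ∨ p5) — ¬p2 is true.
  16. (p1 ∨ ¬p2 ∨ ¬p3) — p1 is true.
  17. (¬p2 ∨ ¬p9) — ¬p2 is true.
  18. (¬p2 ∨ p1 ∨ p7) — p1 is true.
  19. (¬p5 ∨ p6 ∨ p1) — p1 is true.
  20. (p6 ∨ ¬p4) — ¬p4 is true.
  21. (¬p6 ∨ ¬p2) — ¬p2 is true.
  22. (¬p9 ∨ p2 ∨ ¬p7) — ¬p9 is true.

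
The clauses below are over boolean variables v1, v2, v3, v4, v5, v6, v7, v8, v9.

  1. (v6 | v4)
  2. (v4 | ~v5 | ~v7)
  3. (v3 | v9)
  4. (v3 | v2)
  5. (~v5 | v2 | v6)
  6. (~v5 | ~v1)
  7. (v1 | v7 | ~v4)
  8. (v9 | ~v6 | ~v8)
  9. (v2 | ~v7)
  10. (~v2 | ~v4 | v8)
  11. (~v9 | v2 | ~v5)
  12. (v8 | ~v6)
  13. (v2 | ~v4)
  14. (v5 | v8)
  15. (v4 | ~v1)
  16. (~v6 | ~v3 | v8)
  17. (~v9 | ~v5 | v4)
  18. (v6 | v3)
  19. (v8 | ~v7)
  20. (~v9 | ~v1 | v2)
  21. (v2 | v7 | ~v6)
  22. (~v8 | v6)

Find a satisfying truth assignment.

Set v1 = True and propagate.
  then v5 is forced to False.
  then v8 is forced to True.
  then v4 is forced to True.
  then v2 is forced to True.
  then v6 is forced to True.
  then v9 is forced to True.
v3, v7 are now unconstrained; take v3 = True, v7 = False.

v1 = T, v2 = T, v3 = T, v4 = T, v5 = F, v6 = T, v7 = F, v8 = T, v9 = T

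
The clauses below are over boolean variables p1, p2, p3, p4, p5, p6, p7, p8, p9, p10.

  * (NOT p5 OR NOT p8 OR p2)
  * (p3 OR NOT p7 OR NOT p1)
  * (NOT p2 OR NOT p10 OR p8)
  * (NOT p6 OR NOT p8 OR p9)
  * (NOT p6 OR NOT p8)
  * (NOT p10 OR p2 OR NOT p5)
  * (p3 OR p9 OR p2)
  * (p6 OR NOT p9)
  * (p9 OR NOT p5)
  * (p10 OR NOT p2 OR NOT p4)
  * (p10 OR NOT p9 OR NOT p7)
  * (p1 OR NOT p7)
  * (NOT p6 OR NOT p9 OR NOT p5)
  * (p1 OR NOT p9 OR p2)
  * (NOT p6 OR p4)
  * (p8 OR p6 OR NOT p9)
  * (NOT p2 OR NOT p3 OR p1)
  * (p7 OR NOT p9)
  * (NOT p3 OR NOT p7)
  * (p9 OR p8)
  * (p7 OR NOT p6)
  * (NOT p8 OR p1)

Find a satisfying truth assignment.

p1=True, p2=True, p3=True, p4=True, p5=False, p6=False, p7=False, p8=True, p9=False, p10=True

Check each clause:
  1. (NOT p8 OR p2 OR NOT p5) — p2 is true.
  2. (p3 OR NOT p7 OR NOT p1) — NOT p7 is true.
  3. (NOT p10 OR NOT p2 OR p8) — p8 is true.
  4. (NOT p6 OR NOT p8 OR p9) — NOT p6 is true.
  5. (NOT p6 OR NOT p8) — NOT p6 is true.
  6. (NOT p10 OR NOT p5 OR p2) — p2 is true.
  7. (p3 OR p2 OR p9) — p2 is true.
  8. (NOT p9 OR p6) — NOT p9 is true.
  9. (p9 OR NOT p5) — NOT p5 is true.
  10. (NOT p4 OR NOT p2 OR p10) — p10 is true.
  11. (p10 OR NOT p9 OR NOT p7) — NOT p7 is true.
  12. (NOT p7 OR p1) — p1 is true.
  13. (NOT p5 OR NOT p9 OR NOT p6) — NOT p6 is true.
  14. (p2 OR p1 OR NOT p9) — p1 is true.
  15. (p4 OR NOT p6) — NOT p6 is true.
  16. (p6 OR p8 OR NOT p9) — p8 is true.
  17. (NOT p2 OR p1 OR NOT p3) — p1 is true.
  18. (p7 OR NOT p9) — NOT p9 is true.
  19. (NOT p3 OR NOT p7) — NOT p7 is true.
  20. (p8 OR p9) — p8 is true.
  21. (p7 OR NOT p6) — NOT p6 is true.
  22. (NOT p8 OR p1) — p1 is true.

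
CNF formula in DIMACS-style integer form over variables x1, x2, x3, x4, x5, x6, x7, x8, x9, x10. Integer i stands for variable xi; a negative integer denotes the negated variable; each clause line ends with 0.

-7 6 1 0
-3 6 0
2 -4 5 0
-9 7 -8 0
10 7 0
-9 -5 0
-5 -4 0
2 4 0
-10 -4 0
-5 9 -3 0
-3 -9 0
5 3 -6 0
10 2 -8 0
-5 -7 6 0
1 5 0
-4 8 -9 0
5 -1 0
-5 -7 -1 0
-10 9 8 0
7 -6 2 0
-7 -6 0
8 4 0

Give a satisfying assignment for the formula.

x1=T, x2=T, x3=F, x4=F, x5=T, x6=F, x7=F, x8=T, x9=F, x10=T

x2 occurs only positively in the remaining clauses — set x2 = True.
Branch on x1: take x1 = True.
  then x5 is forced to True.
  then x9 is forced to False.
  then x4 is forced to False.
  then x3 is forced to False.
  then x7 is forced to False.
  then x10 is forced to True.
  then x8 is forced to True.
x6 is now unconstrained; take x6 = False.
Check each clause:
  1. (x1 | ~x7 | x6) — ~x7 is true.
  2. (x6 | ~x3) — ~x3 is true.
  3. (x2 | ~x4 | x5) — x2 is true.
  4. (x7 | ~x9 | ~x8) — ~x9 is true.
  5. (x10 | x7) — x10 is true.
  6. (~x5 | ~x9) — ~x9 is true.
  7. (~x4 | ~x5) — ~x4 is true.
  8. (x2 | x4) — x2 is true.
  9. (~x4 | ~x10) — ~x4 is true.
  10. (~x3 | ~x5 | x9) — ~x3 is true.
  11. (~x3 | ~x9) — ~x3 is true.
  12. (~x6 | x3 | x5) — ~x6 is true.
  13. (x10 | ~x8 | x2) — x2 is true.
  14. (~x5 | ~x7 | x6) — ~x7 is true.
  15. (x5 | x1) — x1 is true.
  16. (x8 | ~x9 | ~x4) — x8 is true.
  17. (~x1 | x5) — x5 is true.
  18. (~x1 | ~x7 | ~x5) — ~x7 is true.
  19. (x8 | ~x10 | x9) — x8 is true.
  20. (~x6 | x7 | x2) — x2 is true.
  21. (~x7 | ~x6) — ~x7 is true.
  22. (x4 | x8) — x8 is true.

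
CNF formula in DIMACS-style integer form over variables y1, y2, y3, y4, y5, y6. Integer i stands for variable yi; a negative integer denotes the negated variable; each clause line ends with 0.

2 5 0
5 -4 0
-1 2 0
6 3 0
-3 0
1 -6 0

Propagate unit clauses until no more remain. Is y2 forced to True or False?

True

Unit clause (¬y3) sets y3 = False.
From (y6 ∨ y3) and y3 = False: y6 = True.
(¬y6 ∨ y1) with y6 = True leaves only y1, so y1 = True.
(¬y1 ∨ y2): since y1 = True, the clause reduces to (y2). y2 = True.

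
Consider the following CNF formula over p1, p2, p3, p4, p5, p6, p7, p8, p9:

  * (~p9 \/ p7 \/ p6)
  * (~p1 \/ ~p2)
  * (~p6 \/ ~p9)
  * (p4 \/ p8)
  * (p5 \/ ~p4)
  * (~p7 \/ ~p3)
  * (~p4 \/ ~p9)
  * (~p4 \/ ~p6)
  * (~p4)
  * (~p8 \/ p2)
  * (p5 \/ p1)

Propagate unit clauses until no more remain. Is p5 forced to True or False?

(~p4) is a unit clause: p4 = False.
(p8 \/ p4) with p4 = False leaves only p8, so p8 = True.
In (p2 \/ ~p8), ~p8 is now false; p2 must hold, so p2 = True.
In (~p2 \/ ~p1), ~p2 is now false; ~p1 must hold, so p1 = False.
(p5 \/ p1) with p1 = False leaves only p5, so p5 = True.

True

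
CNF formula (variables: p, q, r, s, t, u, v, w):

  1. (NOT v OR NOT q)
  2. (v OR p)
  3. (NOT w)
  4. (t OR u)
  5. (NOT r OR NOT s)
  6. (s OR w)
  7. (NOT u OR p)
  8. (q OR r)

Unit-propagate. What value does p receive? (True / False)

(NOT w) stands alone — w = False.
(s OR w): since w = False, the clause reduces to (s). s = True.
(NOT s OR NOT r): since s = True, the clause reduces to (NOT r). r = False.
(q OR r) with r = False leaves only q, so q = True.
In (NOT q OR NOT v), NOT q is now false; NOT v must hold, so v = False.
(p OR v) with v = False leaves only p, so p = True.

True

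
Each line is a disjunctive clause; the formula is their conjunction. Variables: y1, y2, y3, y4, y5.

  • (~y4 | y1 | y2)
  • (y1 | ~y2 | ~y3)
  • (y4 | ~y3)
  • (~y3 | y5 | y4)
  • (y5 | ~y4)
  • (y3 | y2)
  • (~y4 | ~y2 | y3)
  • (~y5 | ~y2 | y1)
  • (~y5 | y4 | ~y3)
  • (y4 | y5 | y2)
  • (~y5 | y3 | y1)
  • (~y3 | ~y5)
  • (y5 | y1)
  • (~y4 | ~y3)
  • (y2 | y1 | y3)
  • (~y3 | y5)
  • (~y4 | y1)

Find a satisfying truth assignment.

y1=T, y2=T, y3=F, y4=F, y5=T

Check each clause:
  1. (y2 | ~y4 | y1) — y1 is true.
  2. (~y2 | ~y3 | y1) — y1 is true.
  3. (y4 | ~y3) — ~y3 is true.
  4. (~y3 | y4 | y5) — ~y3 is true.
  5. (~y4 | y5) — ~y4 is true.
  6. (y2 | y3) — y2 is true.
  7. (~y2 | y3 | ~y4) — ~y4 is true.
  8. (~y2 | ~y5 | y1) — y1 is true.
  9. (~y3 | y4 | ~y5) — ~y3 is true.
  10. (y4 | y5 | y2) — y2 is true.
  11. (y1 | y3 | ~y5) — y1 is true.
  12. (~y3 | ~y5) — ~y3 is true.
  13. (y1 | y5) — y1 is true.
  14. (~y4 | ~y3) — ~y4 is true.
  15. (y1 | y3 | y2) — y1 is true.
  16. (y5 | ~y3) — ~y3 is true.
  17. (~y4 | y1) — y1 is true.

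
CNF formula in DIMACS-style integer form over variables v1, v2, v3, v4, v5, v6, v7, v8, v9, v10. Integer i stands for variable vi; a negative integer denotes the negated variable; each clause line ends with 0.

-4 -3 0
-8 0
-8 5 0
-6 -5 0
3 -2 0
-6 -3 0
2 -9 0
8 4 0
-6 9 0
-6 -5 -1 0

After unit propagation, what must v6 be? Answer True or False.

(!v8) stands alone — v8 = False.
From (v4 || v8) and v8 = False: v4 = True.
From (!v3 || !v4) and v4 = True: v3 = False.
In (!v2 || v3), v3 is now false; !v2 must hold, so v2 = False.
(v2 || !v9) with v2 = False leaves only !v9, so v9 = False.
(v9 || !v6) with v9 = False leaves only !v6, so v6 = False.

False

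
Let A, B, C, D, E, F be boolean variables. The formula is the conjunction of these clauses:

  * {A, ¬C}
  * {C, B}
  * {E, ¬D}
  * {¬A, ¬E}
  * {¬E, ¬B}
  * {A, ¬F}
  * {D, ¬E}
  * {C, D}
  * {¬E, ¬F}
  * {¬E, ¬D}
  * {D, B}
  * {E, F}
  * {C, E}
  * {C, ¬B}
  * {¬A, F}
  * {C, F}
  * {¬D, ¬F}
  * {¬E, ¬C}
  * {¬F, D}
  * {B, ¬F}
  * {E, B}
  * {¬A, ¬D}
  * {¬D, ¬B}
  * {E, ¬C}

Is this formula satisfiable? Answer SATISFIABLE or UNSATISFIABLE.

UNSATISFIABLE

E = True:
  propagation gives A=False, C=False, B=True; an empty clause results — contradiction.
E = False:
  propagation gives D=False, C=True; an empty clause results — contradiction.
Every branch closes, so no satisfying assignment exists.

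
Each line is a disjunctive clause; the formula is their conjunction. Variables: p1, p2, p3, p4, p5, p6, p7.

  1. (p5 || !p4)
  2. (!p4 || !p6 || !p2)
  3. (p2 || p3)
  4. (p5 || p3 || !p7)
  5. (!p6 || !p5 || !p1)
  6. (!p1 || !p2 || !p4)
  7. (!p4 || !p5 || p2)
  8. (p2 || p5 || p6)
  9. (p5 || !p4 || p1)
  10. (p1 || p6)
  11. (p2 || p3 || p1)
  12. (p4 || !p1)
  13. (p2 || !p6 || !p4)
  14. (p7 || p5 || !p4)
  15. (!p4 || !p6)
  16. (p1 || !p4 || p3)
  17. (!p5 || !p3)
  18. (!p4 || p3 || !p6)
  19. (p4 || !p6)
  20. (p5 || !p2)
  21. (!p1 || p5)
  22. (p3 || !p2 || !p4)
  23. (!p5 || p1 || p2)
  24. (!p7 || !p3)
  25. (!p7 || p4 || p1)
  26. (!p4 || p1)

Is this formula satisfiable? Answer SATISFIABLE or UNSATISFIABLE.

p4 = True:
  propagation gives p5=True, p2=True, p6=False, p1=False; an empty clause results — contradiction.
p4 = False:
  propagation gives p1=False, p6=True; an empty clause results — contradiction.
Every branch closes, so no satisfying assignment exists.

UNSATISFIABLE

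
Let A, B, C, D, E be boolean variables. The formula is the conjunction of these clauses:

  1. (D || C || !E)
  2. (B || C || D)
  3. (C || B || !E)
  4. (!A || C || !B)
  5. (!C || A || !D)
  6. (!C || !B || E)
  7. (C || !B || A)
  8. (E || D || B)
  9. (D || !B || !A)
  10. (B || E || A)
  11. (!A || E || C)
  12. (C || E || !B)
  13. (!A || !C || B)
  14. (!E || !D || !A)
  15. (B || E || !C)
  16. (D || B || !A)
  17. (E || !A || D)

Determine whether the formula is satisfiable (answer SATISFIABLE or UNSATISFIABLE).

Branch on A: take A = False.
The remaining clauses are satisfied by B = False, C = True, D = False, E = True.
So A=F, B=F, C=T, D=F, E=T is a satisfying assignment.

SATISFIABLE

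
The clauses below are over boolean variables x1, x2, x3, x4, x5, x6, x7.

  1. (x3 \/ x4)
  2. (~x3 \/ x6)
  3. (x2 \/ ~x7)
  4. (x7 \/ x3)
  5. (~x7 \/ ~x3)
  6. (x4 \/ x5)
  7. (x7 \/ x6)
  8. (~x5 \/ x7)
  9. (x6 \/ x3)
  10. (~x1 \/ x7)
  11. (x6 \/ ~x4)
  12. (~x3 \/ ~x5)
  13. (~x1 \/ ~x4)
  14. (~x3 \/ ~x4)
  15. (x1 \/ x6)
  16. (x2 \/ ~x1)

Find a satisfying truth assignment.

x1=False, x2=True, x3=False, x4=True, x5=True, x6=True, x7=True

Check each clause:
  1. (x4 \/ x3) — x4 is true.
  2. (x6 \/ ~x3) — ~x3 is true.
  3. (x2 \/ ~x7) — x2 is true.
  4. (x7 \/ x3) — x7 is true.
  5. (~x3 \/ ~x7) — ~x3 is true.
  6. (x5 \/ x4) — x4 is true.
  7. (x6 \/ x7) — x6 is true.
  8. (x7 \/ ~x5) — x7 is true.
  9. (x3 \/ x6) — x6 is true.
  10. (~x1 \/ x7) — ~x1 is true.
  11. (~x4 \/ x6) — x6 is true.
  12. (~x3 \/ ~x5) — ~x3 is true.
  13. (~x4 \/ ~x1) — ~x1 is true.
  14. (~x3 \/ ~x4) — ~x3 is true.
  15. (x1 \/ x6) — x6 is true.
  16. (~x1 \/ x2) — x2 is true.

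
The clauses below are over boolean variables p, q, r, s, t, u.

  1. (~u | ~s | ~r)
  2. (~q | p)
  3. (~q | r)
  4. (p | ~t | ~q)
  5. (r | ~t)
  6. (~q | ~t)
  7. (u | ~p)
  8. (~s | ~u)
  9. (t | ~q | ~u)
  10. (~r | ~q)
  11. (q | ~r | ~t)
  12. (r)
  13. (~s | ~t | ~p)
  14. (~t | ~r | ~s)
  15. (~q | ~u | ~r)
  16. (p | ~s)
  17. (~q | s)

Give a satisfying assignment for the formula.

p=F, q=F, r=T, s=F, t=F, u=F

Check each clause:
  1. (~s | ~u | ~r) — ~u is true.
  2. (~q | p) — ~q is true.
  3. (~q | r) — r is true.
  4. (~q | ~t | p) — ~t is true.
  5. (~t | r) — r is true.
  6. (~q | ~t) — ~t is true.
  7. (~p | u) — ~p is true.
  8. (~u | ~s) — ~u is true.
  9. (~q | t | ~u) — ~u is true.
  10. (~q | ~r) — ~q is true.
  11. (q | ~r | ~t) — ~t is true.
  12. (r) — r is true.
  13. (~p | ~s | ~t) — ~t is true.
  14. (~t | ~s | ~r) — ~t is true.
  15. (~r | ~q | ~u) — ~u is true.
  16. (p | ~s) — ~s is true.
  17. (s | ~q) — ~q is true.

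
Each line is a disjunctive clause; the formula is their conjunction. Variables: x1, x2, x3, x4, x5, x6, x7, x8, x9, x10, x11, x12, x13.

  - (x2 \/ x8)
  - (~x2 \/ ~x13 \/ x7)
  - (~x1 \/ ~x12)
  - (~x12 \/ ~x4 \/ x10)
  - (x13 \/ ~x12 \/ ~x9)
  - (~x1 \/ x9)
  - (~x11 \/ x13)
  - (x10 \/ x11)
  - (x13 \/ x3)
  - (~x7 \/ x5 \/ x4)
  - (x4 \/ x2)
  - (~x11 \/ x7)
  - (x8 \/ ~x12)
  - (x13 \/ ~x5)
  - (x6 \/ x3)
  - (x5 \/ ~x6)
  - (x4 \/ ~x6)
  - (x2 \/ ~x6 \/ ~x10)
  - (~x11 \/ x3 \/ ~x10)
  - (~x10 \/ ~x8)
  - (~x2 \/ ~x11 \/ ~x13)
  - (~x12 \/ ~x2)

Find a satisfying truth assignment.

x1=T  x2=T  x3=T  x4=F  x5=T  x6=F  x7=T  x8=F  x9=T  x10=T  x11=F  x12=F  x13=T

Pure literal: x3 appears only positively; assign x3 = True.
x12 occurs only negated in the remaining clauses — set x12 = False.
Set x1 = True and propagate.
  then x9 is forced to True.
Branch on x2: take x2 = True.
For the remaining variables, x4 = False, x5 = True, x6 = False, x7 = True, x8 = False, x10 = True, x11 = False, x13 = True works.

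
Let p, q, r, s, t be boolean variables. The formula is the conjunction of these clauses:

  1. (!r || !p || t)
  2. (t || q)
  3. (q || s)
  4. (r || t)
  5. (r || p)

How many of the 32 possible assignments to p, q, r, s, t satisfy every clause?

11

Split on r, then t.
  r=T, t=T: p free; 3 ways for (q,s) × 2^1 = 6.
  r=T, t=F: remaining (p,q,s) ∈ {(F,T,F); (F,T,T)} — 2.
  r=F, t=T: remaining (p,q,s) ∈ {(T,F,T); (T,T,F); (T,T,T)} — 3.
  r=F, t=F: a clause becomes empty — 0.
Total: 6 + 2 + 3 + 0 = 11.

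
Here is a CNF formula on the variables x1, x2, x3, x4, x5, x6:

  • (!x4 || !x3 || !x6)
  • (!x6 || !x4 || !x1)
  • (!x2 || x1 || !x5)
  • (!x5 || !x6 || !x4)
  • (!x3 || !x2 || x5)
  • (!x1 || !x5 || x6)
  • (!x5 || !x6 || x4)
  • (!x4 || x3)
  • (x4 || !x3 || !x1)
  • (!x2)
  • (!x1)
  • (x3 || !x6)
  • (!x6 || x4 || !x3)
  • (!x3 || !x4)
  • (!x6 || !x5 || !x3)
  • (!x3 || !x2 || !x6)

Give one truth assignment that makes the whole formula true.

x1=0, x2=0, x3=0, x4=0, x5=1, x6=0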